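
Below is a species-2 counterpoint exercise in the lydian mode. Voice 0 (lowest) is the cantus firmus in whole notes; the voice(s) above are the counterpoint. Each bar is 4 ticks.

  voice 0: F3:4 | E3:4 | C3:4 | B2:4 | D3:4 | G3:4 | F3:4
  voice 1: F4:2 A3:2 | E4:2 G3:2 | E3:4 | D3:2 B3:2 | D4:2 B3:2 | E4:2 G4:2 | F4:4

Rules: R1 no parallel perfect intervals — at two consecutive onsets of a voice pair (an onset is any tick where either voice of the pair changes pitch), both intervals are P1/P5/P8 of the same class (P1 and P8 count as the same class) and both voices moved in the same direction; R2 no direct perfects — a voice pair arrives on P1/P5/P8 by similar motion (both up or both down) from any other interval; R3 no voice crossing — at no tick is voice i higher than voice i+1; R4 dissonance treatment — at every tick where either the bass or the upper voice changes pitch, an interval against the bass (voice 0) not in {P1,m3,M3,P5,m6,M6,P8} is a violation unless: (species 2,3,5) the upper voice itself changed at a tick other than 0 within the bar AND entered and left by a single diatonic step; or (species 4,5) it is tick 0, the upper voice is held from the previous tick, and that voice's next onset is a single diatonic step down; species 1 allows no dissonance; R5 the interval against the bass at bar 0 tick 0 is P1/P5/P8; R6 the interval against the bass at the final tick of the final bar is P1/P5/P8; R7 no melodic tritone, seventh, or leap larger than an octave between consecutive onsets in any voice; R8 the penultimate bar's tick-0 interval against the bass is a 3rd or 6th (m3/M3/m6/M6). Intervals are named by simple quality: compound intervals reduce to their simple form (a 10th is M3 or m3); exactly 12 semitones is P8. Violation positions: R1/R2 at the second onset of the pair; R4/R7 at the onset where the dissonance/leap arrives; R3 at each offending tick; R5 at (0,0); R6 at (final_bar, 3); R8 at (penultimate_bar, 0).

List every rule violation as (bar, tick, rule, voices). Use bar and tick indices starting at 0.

bar 0: v0=F3 v1=F4 downbeat P8
bar 1: v0=E3 v1=E4 downbeat P8
bar 2: v0=C3 v1=E3 downbeat M3
bar 3: v0=B2 v1=D3 downbeat m3
bar 4: v0=D3 v1=D4 downbeat P8
bar 5: v0=G3 v1=E4 downbeat M6
bar 6: v0=F3 v1=F4 downbeat P8
  -> R1 @ bar 4 tick 0 v(0, 1): B2/B3 P8 -> D3/D4 P8 similar
  -> R1 @ bar 6 tick 0 v(0, 1): G3/G4 P8 -> F3/F4 P8 similar

(4, 0, R1, (0, 1))
(6, 0, R1, (0, 1))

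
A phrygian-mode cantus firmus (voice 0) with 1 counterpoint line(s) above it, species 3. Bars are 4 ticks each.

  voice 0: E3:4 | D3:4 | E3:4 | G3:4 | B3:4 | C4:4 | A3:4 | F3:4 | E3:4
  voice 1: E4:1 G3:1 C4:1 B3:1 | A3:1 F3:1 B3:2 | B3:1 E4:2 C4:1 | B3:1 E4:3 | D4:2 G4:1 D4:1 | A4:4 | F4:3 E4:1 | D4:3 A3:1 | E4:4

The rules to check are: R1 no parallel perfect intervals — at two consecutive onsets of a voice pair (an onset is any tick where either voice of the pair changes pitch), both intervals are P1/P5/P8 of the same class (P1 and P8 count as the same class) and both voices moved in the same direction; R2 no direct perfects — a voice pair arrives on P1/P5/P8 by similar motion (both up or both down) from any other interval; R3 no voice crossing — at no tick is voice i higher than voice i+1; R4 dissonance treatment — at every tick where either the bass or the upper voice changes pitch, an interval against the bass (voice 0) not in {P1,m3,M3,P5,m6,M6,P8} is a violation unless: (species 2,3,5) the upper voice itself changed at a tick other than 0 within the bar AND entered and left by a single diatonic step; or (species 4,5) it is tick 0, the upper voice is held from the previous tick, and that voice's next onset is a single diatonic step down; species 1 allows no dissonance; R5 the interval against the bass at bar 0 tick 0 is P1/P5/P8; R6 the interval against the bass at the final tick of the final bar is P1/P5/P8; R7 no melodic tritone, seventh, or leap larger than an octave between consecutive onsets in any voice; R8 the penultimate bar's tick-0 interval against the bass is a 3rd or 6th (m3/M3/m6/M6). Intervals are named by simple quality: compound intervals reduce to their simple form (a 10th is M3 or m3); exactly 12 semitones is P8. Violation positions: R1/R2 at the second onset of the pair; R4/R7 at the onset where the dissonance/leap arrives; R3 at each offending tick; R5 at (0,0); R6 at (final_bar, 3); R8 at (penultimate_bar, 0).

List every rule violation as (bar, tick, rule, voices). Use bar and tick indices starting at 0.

bar 0: v0=E3 v1=E4 downbeat P8
bar 1: v0=D3 v1=A3 downbeat P5
bar 2: v0=E3 v1=B3 downbeat P5
bar 3: v0=G3 v1=B3 downbeat M3
bar 4: v0=B3 v1=D4 downbeat m3
bar 5: v0=C4 v1=A4 downbeat M6
bar 6: v0=A3 v1=F4 downbeat m6
bar 7: v0=F3 v1=D4 downbeat M6
bar 8: v0=E3 v1=E4 downbeat P8
  -> R1 @ bar 1 tick 0 v(0, 1): E3/B3 P5 -> D3/A3 P5 similar
  -> R7 @ bar 1 tick 2 v(1,): F3->B3 leap 6st

(1, 0, R1, (0, 1))
(1, 2, R7, (1,))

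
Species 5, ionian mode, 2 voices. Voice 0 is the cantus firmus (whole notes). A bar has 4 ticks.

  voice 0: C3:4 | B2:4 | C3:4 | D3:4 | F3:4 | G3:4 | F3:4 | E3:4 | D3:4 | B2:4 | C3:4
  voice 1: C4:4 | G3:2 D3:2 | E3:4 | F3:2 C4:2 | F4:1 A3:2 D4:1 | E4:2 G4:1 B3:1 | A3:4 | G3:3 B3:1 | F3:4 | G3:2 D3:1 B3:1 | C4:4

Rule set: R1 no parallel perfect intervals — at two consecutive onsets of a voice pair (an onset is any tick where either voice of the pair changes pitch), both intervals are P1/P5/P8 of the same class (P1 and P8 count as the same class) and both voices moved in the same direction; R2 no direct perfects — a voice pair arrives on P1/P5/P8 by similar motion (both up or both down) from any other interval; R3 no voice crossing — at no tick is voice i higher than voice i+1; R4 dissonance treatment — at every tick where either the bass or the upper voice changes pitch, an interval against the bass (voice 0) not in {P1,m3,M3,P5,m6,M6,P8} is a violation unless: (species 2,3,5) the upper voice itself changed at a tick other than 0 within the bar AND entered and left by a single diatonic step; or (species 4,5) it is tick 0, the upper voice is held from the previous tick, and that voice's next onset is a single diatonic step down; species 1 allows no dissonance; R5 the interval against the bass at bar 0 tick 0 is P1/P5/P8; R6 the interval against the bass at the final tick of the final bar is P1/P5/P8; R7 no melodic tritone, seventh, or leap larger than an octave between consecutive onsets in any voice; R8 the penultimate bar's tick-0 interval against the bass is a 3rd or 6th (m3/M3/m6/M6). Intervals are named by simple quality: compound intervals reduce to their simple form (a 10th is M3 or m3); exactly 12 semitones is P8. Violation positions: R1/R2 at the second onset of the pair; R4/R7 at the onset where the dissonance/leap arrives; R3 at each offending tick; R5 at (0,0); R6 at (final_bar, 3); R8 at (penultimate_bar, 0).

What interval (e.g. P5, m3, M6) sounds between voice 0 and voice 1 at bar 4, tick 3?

voice 0=F3 voice 1=D4 -> M6

M6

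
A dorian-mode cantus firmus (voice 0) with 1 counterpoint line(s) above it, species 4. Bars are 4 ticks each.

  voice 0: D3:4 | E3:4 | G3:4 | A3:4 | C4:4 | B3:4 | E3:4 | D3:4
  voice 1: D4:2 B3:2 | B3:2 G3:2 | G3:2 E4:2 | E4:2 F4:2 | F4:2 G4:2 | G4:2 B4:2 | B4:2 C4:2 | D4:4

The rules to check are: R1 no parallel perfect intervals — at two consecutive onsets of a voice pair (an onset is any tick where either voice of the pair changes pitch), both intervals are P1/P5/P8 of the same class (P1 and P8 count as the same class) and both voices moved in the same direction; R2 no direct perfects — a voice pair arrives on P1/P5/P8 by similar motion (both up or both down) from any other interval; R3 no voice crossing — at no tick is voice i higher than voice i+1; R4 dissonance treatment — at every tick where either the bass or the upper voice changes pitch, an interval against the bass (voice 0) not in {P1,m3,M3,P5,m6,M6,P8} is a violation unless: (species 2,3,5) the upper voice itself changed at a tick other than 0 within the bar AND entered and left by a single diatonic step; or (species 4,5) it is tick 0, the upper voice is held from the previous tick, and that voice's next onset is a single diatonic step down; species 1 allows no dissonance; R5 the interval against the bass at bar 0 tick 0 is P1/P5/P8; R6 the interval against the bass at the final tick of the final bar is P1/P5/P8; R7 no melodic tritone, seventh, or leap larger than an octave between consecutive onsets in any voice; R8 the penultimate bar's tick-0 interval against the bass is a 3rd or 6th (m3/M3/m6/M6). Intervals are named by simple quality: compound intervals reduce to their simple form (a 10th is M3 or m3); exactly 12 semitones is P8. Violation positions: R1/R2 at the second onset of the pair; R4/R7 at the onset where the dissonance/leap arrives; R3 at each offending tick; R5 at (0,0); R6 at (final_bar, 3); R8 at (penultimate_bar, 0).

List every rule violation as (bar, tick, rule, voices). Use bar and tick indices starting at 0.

(4, 0, R4, (0, 1))
(6, 0, R8, (0, 1))
(6, 2, R7, (1,))

bar 0: v0=D3 v1=D4 downbeat P8
bar 1: v0=E3 v1=B3 downbeat P5
bar 2: v0=G3 v1=G3 downbeat P1
bar 3: v0=A3 v1=E4 downbeat P5
bar 4: v0=C4 v1=F4 downbeat P4
bar 5: v0=B3 v1=G4 downbeat m6
bar 6: v0=E3 v1=B4 downbeat P5
bar 7: v0=D3 v1=D4 downbeat P8
  -> R4 @ bar 4 tick 0 v(0, 1): C4/F4 P4 untreated
  -> R8 @ bar 6 tick 0 v(0, 1): penult P5 not 3rd/6th
  -> R7 @ bar 6 tick 2 v(1,): B4->C4 leap 11st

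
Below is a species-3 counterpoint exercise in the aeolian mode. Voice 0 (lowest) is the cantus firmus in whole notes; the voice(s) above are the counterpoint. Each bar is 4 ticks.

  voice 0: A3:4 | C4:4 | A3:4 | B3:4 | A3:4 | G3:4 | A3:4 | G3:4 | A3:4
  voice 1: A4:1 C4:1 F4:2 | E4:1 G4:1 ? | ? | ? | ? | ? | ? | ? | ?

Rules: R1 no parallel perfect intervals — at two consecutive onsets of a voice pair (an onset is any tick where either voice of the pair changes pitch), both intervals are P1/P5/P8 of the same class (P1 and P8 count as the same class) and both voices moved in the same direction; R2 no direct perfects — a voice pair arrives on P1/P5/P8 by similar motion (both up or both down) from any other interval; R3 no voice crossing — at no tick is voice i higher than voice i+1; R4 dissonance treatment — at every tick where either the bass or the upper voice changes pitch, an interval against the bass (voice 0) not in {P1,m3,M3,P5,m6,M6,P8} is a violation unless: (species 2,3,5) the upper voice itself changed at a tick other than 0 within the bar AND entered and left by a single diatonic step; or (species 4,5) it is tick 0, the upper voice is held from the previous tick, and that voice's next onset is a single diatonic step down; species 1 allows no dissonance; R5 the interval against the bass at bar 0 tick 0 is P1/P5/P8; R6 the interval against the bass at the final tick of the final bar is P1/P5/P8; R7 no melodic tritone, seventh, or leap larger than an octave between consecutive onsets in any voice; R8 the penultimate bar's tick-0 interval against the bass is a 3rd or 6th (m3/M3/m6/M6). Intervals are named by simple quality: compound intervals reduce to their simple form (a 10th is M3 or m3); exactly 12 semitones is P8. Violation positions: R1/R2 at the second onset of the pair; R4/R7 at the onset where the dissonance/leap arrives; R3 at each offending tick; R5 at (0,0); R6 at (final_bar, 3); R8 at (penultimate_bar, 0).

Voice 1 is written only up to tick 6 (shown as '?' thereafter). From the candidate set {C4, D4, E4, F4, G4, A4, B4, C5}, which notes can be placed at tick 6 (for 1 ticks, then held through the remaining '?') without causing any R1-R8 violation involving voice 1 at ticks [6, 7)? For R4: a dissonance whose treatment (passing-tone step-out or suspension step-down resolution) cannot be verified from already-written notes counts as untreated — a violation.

C4: legal
D4: violates R4
E4: legal
F4: violates R4
G4: legal
A4: legal
B4: violates R4
C5: legal

{A4, C4, C5, E4, G4}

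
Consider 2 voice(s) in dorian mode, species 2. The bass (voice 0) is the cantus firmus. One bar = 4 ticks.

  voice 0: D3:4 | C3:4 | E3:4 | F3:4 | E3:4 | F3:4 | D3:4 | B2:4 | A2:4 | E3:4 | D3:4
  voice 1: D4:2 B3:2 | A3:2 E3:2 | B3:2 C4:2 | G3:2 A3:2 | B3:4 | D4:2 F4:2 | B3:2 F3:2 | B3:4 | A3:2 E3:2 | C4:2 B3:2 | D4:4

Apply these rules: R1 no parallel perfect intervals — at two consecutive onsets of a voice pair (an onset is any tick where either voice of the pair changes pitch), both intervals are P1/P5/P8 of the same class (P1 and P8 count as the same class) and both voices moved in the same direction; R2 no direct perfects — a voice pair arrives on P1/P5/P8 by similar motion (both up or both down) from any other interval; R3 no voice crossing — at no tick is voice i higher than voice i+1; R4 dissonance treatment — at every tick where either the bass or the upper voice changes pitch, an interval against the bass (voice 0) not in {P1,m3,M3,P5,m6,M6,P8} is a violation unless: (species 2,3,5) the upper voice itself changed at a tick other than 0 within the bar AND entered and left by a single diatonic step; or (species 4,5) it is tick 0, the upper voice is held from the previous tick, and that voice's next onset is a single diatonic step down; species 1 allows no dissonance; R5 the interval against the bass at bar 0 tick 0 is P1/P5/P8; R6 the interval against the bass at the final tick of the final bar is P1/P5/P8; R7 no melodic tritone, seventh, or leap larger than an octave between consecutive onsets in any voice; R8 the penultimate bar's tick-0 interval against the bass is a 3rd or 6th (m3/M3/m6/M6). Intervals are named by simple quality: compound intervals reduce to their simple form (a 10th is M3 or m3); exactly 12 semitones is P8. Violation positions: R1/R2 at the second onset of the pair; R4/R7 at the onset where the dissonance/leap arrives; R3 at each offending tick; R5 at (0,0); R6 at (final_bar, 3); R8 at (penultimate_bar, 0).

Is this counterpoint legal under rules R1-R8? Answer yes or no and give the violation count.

No (6 violations)

bar 0: v0=D3 v1=D4 (P8)
bar 1: v0=C3 v1=A3 (M6)
bar 2: v0=E3 v1=B3 (P5)
bar 3: v0=F3 v1=G3 (M2)
bar 4: v0=E3 v1=B3 (P5)
bar 5: v0=F3 v1=D4 (M6)
bar 6: v0=D3 v1=B3 (M6)
bar 7: v0=B2 v1=B3 (P8)
bar 8: v0=A2 v1=A3 (P8)
bar 9: v0=E3 v1=C4 (m6)
bar 10: v0=D3 v1=D4 (P8)
  R2 @ bar2.0: C3/E3 M3 -> E3/B3 P5 similar
  R4 @ bar3.0: F3/G3 M2 untreated
  R7 @ bar6.0: F4->B3 leap 6st
  R7 @ bar6.2: B3->F3 leap 6st
  R7 @ bar7.0: F3->B3 leap 6st
  R1 @ bar8.0: B2/B3 P8 -> A2/A3 P8 similar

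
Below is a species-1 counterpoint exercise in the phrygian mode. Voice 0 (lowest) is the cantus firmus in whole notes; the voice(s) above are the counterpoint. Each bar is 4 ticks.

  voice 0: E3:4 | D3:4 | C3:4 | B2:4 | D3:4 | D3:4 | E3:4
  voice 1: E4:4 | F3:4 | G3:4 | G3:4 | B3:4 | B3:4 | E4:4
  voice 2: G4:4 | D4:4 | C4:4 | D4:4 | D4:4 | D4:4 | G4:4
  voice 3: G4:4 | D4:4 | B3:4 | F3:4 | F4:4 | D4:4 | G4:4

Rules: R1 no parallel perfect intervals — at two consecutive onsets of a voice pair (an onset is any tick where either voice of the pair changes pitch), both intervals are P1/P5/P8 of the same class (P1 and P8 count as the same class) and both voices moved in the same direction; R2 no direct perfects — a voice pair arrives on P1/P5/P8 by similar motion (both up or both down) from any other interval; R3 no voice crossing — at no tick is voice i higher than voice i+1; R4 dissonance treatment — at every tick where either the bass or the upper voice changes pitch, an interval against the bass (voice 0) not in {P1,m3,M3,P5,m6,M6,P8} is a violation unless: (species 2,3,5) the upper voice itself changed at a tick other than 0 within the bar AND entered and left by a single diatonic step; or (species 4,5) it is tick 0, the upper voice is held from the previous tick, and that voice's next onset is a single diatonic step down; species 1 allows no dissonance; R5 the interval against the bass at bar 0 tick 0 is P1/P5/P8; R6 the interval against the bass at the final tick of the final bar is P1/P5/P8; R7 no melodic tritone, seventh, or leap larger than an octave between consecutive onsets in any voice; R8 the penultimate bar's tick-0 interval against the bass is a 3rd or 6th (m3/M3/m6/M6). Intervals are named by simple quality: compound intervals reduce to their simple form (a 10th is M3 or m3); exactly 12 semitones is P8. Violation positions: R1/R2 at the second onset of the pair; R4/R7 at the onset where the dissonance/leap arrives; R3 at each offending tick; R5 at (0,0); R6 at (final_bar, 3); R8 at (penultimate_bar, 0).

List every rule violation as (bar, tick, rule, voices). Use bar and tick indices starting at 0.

bar 0: v0=E3 v1=E4 v2=G4 v3=G4 downbeat m3
bar 1: v0=D3 v1=F3 v2=D4 v3=D4 downbeat P8
bar 2: v0=C3 v1=G3 v2=C4 v3=B3 downbeat M7
bar 3: v0=B2 v1=G3 v2=D4 v3=F3 downbeat TT
bar 4: v0=D3 v1=B3 v2=D4 v3=F4 downbeat m3
bar 5: v0=D3 v1=B3 v2=D4 v3=D4 downbeat P8
bar 6: v0=E3 v1=E4 v2=G4 v3=G4 downbeat m3
  -> R5 @ bar 0 tick 0 v(0, 2): opens on m3
  -> R5 @ bar 0 tick 0 v(0, 3): opens on m3
  -> R1 @ bar 1 tick 0 v(2, 3): G4/G4 P1 -> D4/D4 P1 similar
  -> R2 @ bar 1 tick 0 v(0, 2): E3/G4 m3 -> D3/D4 P8 similar
  -> R2 @ bar 1 tick 0 v(0, 3): E3/G4 m3 -> D3/D4 P8 similar
  -> R7 @ bar 1 tick 0 v(1,): E4->F3 leap 11st
  -> R1 @ bar 2 tick 0 v(0, 2): D3/D4 P8 -> C3/C4 P8 similar
  -> R3 @ bar 2 tick 0 v(2, 3): C4 above B3
  -> R4 @ bar 2 tick 0 v(0, 3): C3/B3 M7 untreated
  -> R3 @ bar 2 tick 1 v(2, 3): C4 above B3
  -> R3 @ bar 2 tick 2 v(2, 3): C4 above B3
  -> R3 @ bar 2 tick 3 v(2, 3): C4 above B3
  -> R3 @ bar 3 tick 0 v(2, 3): D4 above F3
  -> R4 @ bar 3 tick 0 v(0, 3): B2/F3 TT untreated
  -> R7 @ bar 3 tick 0 v(3,): B3->F3 leap 6st
  -> R3 @ bar 3 tick 1 v(2, 3): D4 above F3
  -> R3 @ bar 3 tick 2 v(2, 3): D4 above F3
  -> R3 @ bar 3 tick 3 v(2, 3): D4 above F3
  -> R8 @ bar 5 tick 0 v(0, 2): penult P8 not 3rd/6th
  -> R8 @ bar 5 tick 0 v(0, 3): penult P8 not 3rd/6th
  -> R1 @ bar 6 tick 0 v(2, 3): D4/D4 P1 -> G4/G4 P1 similar
  -> R2 @ bar 6 tick 0 v(0, 1): D3/B3 M6 -> E3/E4 P8 similar
  -> R6 @ bar 6 tick 3 v(0, 2): closes on m3
  -> R6 @ bar 6 tick 3 v(0, 3): closes on m3

(0, 0, R5, (0, 2))
(0, 0, R5, (0, 3))
(1, 0, R1, (2, 3))
(1, 0, R2, (0, 2))
(1, 0, R2, (0, 3))
(1, 0, R7, (1,))
(2, 0, R1, (0, 2))
(2, 0, R3, (2, 3))
(2, 0, R4, (0, 3))
(2, 1, R3, (2, 3))
(2, 2, R3, (2, 3))
(2, 3, R3, (2, 3))
(3, 0, R3, (2, 3))
(3, 0, R4, (0, 3))
(3, 0, R7, (3,))
(3, 1, R3, (2, 3))
(3, 2, R3, (2, 3))
(3, 3, R3, (2, 3))
(5, 0, R8, (0, 2))
(5, 0, R8, (0, 3))
(6, 0, R1, (2, 3))
(6, 0, R2, (0, 1))
(6, 3, R6, (0, 2))
(6, 3, R6, (0, 3))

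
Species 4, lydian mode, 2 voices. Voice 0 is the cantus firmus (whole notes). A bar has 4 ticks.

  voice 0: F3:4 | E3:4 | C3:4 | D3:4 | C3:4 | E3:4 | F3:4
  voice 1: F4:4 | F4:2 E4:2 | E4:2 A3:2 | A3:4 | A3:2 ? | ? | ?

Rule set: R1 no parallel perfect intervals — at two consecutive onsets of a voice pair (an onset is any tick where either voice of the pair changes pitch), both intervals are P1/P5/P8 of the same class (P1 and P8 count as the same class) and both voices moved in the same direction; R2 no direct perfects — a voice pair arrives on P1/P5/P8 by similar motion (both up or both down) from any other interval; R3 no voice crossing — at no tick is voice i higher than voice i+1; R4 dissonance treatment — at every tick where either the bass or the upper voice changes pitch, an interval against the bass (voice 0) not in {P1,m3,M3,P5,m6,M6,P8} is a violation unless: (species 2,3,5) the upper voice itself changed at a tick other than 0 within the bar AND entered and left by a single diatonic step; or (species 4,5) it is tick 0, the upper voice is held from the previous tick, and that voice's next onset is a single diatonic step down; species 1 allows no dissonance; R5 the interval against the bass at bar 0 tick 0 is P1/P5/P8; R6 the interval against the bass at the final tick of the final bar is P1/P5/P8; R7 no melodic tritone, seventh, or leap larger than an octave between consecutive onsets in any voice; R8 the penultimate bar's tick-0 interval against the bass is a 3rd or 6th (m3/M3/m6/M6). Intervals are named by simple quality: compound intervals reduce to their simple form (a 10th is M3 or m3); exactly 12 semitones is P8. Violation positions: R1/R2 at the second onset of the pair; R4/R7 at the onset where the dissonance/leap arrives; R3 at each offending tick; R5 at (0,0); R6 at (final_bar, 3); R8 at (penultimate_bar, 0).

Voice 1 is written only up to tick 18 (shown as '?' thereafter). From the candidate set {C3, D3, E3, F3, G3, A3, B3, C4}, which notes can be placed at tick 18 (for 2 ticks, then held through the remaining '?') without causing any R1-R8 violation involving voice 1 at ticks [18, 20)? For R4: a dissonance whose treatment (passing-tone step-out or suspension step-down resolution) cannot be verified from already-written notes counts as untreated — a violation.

C3: legal
D3: violates R4
E3: legal
F3: violates R4
G3: legal
A3: legal
B3: violates R4
C4: legal

{A3, C3, C4, E3, G3}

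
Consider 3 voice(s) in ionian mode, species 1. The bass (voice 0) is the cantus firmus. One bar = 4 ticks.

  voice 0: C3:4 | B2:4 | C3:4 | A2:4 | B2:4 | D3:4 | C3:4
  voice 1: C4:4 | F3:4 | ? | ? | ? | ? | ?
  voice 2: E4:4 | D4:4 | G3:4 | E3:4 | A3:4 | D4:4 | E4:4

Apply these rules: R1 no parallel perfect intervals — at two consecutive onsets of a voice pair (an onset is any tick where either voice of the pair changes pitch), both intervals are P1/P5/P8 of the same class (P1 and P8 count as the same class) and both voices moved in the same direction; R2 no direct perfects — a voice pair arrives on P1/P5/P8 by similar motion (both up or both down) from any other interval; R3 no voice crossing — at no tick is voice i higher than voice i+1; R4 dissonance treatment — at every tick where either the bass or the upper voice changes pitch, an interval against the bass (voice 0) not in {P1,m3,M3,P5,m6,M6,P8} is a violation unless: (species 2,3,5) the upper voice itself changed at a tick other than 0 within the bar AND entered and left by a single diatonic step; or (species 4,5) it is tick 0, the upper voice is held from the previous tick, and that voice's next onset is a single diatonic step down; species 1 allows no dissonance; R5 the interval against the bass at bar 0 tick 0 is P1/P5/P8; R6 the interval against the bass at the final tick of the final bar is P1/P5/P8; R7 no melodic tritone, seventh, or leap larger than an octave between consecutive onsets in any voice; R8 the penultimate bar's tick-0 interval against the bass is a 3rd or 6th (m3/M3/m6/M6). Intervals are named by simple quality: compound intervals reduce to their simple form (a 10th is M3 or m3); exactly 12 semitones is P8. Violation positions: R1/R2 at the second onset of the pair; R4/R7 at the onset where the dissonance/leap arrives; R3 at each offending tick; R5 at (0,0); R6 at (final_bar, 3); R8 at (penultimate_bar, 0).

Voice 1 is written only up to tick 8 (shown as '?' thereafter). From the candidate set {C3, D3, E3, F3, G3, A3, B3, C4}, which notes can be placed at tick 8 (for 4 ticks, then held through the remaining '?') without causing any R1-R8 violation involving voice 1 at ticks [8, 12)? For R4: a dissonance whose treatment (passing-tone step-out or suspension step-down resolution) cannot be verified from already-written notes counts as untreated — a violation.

{E3}

C3: violates R2
D3: violates R4
E3: legal
F3: violates R4
G3: violates R2
A3: violates R3
B3: violates R3,R4,R7
C4: violates R2,R3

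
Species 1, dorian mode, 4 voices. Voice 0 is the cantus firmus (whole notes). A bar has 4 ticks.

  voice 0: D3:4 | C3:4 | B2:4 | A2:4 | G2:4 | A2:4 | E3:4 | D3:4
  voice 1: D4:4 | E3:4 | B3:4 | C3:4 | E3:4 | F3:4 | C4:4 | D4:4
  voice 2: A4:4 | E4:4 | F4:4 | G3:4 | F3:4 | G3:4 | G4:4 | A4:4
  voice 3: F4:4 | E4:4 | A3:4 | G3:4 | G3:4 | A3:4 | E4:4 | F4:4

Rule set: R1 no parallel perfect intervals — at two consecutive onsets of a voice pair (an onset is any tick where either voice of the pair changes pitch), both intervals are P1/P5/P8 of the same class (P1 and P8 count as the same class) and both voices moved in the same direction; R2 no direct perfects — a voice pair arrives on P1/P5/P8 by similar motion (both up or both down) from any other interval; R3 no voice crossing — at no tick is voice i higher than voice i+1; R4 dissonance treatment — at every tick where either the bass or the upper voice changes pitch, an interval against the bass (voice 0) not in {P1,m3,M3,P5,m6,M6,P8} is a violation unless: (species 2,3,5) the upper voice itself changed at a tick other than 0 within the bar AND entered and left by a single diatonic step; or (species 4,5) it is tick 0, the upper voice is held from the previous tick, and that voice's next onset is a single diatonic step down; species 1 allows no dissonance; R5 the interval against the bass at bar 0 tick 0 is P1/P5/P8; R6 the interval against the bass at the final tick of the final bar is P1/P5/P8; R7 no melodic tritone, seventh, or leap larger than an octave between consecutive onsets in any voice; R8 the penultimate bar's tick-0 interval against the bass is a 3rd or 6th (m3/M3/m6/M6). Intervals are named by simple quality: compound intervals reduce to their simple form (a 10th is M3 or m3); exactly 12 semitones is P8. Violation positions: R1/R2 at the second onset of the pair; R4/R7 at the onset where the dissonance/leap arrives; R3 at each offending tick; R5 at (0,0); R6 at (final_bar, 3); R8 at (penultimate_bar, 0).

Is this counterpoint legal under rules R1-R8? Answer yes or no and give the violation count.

No (38 violations)

bar 0: v0=D3 v1=D4 v2=A4 v3=F4 (m3)
bar 1: v0=C3 v1=E3 v2=E4 v3=E4 (M3)
bar 2: v0=B2 v1=B3 v2=F4 v3=A3 (m7)
bar 3: v0=A2 v1=C3 v2=G3 v3=G3 (m7)
bar 4: v0=G2 v1=E3 v2=F3 v3=G3 (P8)
bar 5: v0=A2 v1=F3 v2=G3 v3=A3 (P8)
bar 6: v0=E3 v1=C4 v2=G4 v3=E4 (P8)
bar 7: v0=D3 v1=D4 v2=A4 v3=F4 (m3)
  R3 @ bar0.0: A4 above F4
  R5 @ bar0.0: opens on m3
  R3 @ bar0.1: A4 above F4
  R3 @ bar0.2: A4 above F4
  R3 @ bar0.3: A4 above F4
  R2 @ bar1.0: D4/A4 P5 -> E3/E4 P8 similar
  R2 @ bar1.0: D4/F4 m3 -> E3/E4 P8 similar
  R2 @ bar1.0: A4/F4 M3 -> E4/E4 P1 similar
  R7 @ bar1.0: D4->E3 leap 10st
  R3 @ bar2.0: F4 above A3
  R4 @ bar2.0: B2/F4 TT untreated
  R4 @ bar2.0: B2/A3 m7 untreated
  R3 @ bar2.1: F4 above A3
  R3 @ bar2.2: F4 above A3
  R3 @ bar2.3: F4 above A3
  R2 @ bar3.0: B3/F4 TT -> C3/G3 P5 similar
  R2 @ bar3.0: B3/A3 M2 -> C3/G3 P5 similar
  R2 @ bar3.0: F4/A3 m6 -> G3/G3 P1 similar
  R4 @ bar3.0: A2/G3 m7 untreated
  R4 @ bar3.0: A2/G3 m7 untreated
  R7 @ bar3.0: B3->C3 leap 11st
  R7 @ bar3.0: F4->G3 leap 10st
  R4 @ bar4.0: G2/F3 m7 untreated
  R1 @ bar5.0: G2/G3 P8 -> A2/A3 P8 similar
  R4 @ bar5.0: A2/G3 m7 untreated
  R1 @ bar6.0: A2/A3 P8 -> E3/E4 P8 similar
  R2 @ bar6.0: F3/G3 M2 -> C4/G4 P5 similar
  R3 @ bar6.0: G4 above E4
  R8 @ bar6.0: penult P8 not 3rd/6th
  R3 @ bar6.1: G4 above E4
  R3 @ bar6.2: G4 above E4
  R3 @ bar6.3: G4 above E4
  R1 @ bar7.0: C4/G4 P5 -> D4/A4 P5 similar
  R3 @ bar7.0: A4 above F4
  R3 @ bar7.1: A4 above F4
  R3 @ bar7.2: A4 above F4
  R3 @ bar7.3: A4 above F4
  R6 @ bar7.3: closes on m3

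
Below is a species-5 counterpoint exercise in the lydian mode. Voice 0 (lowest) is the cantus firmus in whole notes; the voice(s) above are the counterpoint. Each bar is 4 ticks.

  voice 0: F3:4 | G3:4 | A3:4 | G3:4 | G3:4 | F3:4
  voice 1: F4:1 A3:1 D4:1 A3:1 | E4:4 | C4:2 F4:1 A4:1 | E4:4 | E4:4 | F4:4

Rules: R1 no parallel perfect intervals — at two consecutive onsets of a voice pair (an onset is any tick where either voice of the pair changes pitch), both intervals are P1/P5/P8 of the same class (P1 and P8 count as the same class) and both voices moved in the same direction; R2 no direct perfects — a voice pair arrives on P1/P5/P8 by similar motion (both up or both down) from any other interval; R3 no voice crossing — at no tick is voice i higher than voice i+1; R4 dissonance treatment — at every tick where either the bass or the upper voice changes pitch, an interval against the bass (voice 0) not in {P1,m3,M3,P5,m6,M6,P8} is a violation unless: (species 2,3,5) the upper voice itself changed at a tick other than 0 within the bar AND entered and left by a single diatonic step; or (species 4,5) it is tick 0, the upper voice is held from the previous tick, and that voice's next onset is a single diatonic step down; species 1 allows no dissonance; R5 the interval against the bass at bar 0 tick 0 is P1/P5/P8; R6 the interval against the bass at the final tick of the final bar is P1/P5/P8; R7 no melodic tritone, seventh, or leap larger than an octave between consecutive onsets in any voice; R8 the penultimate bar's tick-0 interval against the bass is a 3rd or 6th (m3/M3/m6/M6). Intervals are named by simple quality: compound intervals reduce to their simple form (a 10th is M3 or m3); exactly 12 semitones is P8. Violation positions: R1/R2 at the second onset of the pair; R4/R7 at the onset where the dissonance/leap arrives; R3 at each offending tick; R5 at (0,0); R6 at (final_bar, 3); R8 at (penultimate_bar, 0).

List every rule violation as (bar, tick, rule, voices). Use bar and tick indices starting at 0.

bar 0: v0=F3 v1=F4 downbeat P8
bar 1: v0=G3 v1=E4 downbeat M6
bar 2: v0=A3 v1=C4 downbeat m3
bar 3: v0=G3 v1=E4 downbeat M6
bar 4: v0=G3 v1=E4 downbeat M6
bar 5: v0=F3 v1=F4 downbeat P8

No violations across 6 bars (F3..F3 vs F4..F4).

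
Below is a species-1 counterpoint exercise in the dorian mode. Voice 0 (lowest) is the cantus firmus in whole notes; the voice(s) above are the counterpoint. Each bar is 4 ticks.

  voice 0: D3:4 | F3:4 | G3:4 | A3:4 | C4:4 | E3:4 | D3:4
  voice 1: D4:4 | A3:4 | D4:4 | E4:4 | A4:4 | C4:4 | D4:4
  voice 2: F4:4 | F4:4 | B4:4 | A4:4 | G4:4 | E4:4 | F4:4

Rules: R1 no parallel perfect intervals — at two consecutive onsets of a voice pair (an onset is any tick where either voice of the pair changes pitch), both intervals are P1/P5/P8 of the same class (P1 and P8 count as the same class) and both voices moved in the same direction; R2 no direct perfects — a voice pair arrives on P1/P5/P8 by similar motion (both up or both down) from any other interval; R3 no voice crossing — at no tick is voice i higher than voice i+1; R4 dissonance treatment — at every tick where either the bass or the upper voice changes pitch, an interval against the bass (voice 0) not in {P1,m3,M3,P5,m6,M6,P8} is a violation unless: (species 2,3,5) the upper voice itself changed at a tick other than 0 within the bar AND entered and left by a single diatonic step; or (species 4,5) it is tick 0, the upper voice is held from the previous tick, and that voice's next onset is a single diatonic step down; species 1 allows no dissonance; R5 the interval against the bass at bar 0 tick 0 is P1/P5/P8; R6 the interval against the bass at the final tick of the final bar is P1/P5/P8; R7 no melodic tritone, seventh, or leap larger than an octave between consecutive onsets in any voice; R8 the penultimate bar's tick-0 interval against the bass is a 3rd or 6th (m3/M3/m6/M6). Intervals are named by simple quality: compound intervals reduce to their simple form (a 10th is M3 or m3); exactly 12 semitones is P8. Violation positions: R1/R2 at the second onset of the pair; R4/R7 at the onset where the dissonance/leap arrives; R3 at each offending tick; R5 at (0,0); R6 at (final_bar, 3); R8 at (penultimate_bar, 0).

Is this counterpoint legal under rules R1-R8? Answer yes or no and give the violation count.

bar 0: v0=D3 v1=D4 v2=F4 (m3)
bar 1: v0=F3 v1=A3 v2=F4 (P8)
bar 2: v0=G3 v1=D4 v2=B4 (M3)
bar 3: v0=A3 v1=E4 v2=A4 (P8)
bar 4: v0=C4 v1=A4 v2=G4 (P5)
bar 5: v0=E3 v1=C4 v2=E4 (P8)
bar 6: v0=D3 v1=D4 v2=F4 (m3)
  R5 @ bar0.0: opens on m3
  R2 @ bar2.0: F3/A3 M3 -> G3/D4 P5 similar
  R7 @ bar2.0: F4->B4 leap 6st
  R1 @ bar3.0: G3/D4 P5 -> A3/E4 P5 similar
  R3 @ bar4.0: A4 above G4
  R3 @ bar4.1: A4 above G4
  R3 @ bar4.2: A4 above G4
  R3 @ bar4.3: A4 above G4
  R2 @ bar5.0: C4/G4 P5 -> E3/E4 P8 similar
  R8 @ bar5.0: penult P8 not 3rd/6th
  R6 @ bar6.3: closes on m3

No (11 violations)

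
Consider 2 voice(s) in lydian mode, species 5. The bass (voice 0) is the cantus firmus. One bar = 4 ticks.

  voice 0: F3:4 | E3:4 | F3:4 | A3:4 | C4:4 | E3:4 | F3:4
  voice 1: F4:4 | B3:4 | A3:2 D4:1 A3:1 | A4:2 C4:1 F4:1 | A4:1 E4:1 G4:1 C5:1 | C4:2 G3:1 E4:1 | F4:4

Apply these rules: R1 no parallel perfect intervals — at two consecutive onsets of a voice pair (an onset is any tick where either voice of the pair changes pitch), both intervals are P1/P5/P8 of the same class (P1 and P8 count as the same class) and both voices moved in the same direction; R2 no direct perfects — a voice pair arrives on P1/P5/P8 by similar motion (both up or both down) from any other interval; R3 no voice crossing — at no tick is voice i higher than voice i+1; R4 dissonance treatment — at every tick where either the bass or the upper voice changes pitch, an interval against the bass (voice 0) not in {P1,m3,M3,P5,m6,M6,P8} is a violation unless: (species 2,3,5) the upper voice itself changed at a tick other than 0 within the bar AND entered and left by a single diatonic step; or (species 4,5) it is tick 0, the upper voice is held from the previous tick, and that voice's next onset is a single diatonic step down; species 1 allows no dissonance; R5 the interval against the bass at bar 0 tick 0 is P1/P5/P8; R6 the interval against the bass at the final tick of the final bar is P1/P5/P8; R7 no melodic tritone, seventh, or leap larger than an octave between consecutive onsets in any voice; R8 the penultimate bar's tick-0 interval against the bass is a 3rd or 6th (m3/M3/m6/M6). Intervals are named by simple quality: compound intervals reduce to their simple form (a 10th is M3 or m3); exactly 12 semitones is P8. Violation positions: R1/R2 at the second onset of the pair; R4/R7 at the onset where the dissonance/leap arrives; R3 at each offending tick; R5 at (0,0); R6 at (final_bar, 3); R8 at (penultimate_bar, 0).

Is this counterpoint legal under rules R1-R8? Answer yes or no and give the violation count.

bar 0: v0=F3 v1=F4 (P8)
bar 1: v0=E3 v1=B3 (P5)
bar 2: v0=F3 v1=A3 (M3)
bar 3: v0=A3 v1=A4 (P8)
bar 4: v0=C4 v1=A4 (M6)
bar 5: v0=E3 v1=C4 (m6)
bar 6: v0=F3 v1=F4 (P8)
  R2 @ bar1.0: F3/F4 P8 -> E3/B3 P5 similar
  R7 @ bar1.0: F4->B3 leap 6st
  R2 @ bar3.0: F3/A3 M3 -> A3/A4 P8 similar
  R1 @ bar6.0: E3/E4 P8 -> F3/F4 P8 similar

No (4 violations)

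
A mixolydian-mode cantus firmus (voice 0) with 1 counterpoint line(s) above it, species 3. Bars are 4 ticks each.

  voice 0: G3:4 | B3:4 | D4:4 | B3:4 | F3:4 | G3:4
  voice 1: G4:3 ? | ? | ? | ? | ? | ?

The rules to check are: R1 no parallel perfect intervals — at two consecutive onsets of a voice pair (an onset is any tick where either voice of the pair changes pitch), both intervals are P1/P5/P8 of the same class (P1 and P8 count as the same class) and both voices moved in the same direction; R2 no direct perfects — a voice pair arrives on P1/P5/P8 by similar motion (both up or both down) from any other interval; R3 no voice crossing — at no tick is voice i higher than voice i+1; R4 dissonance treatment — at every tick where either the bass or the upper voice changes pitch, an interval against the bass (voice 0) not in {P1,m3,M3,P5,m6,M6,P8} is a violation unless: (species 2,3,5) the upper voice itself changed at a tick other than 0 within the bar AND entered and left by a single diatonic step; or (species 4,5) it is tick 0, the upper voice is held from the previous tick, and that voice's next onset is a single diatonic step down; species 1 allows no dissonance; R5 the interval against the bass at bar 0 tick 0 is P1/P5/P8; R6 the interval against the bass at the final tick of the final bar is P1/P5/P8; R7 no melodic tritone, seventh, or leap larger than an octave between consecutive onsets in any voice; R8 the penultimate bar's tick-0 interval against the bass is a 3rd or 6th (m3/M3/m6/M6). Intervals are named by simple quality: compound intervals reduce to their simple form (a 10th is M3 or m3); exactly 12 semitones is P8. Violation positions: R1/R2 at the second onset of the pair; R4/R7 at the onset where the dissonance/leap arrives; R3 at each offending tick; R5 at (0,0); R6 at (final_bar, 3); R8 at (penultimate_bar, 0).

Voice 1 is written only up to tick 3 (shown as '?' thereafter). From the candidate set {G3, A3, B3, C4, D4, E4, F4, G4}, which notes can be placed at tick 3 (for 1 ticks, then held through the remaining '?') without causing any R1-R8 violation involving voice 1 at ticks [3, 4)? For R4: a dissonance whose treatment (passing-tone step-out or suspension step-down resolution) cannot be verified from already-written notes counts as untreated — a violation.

{B3, D4, E4, G3, G4}

G3: legal
A3: violates R4,R7
B3: legal
C4: violates R4
D4: legal
E4: legal
F4: violates R4
G4: legal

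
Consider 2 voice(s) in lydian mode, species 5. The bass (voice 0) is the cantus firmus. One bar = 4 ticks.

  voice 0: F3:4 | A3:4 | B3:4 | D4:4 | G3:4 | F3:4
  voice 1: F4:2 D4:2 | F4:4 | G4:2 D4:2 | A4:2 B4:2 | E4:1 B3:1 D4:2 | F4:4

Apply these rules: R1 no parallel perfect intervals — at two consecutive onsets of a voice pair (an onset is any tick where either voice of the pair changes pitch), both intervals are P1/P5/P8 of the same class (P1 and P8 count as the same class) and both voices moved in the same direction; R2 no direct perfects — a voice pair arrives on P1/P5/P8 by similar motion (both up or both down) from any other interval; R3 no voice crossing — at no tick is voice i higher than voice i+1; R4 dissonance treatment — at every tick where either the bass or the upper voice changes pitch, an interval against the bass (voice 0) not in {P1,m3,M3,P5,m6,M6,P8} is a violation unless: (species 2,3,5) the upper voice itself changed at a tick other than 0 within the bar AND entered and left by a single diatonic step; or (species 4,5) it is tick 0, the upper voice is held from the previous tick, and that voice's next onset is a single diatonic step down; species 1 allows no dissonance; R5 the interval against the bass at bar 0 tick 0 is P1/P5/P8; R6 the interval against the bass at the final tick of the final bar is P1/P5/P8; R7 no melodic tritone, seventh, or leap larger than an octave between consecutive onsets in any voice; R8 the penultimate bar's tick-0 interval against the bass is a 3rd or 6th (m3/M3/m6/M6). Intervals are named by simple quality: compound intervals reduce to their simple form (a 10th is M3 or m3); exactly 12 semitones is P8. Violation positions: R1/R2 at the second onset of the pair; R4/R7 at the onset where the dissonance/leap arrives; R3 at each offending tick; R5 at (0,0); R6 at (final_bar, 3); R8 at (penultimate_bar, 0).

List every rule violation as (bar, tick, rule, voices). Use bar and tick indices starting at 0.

(3, 0, R2, (0, 1))

bar 0: v0=F3 v1=F4 downbeat P8
bar 1: v0=A3 v1=F4 downbeat m6
bar 2: v0=B3 v1=G4 downbeat m6
bar 3: v0=D4 v1=A4 downbeat P5
bar 4: v0=G3 v1=E4 downbeat M6
bar 5: v0=F3 v1=F4 downbeat P8
  -> R2 @ bar 3 tick 0 v(0, 1): B3/D4 m3 -> D4/A4 P5 similar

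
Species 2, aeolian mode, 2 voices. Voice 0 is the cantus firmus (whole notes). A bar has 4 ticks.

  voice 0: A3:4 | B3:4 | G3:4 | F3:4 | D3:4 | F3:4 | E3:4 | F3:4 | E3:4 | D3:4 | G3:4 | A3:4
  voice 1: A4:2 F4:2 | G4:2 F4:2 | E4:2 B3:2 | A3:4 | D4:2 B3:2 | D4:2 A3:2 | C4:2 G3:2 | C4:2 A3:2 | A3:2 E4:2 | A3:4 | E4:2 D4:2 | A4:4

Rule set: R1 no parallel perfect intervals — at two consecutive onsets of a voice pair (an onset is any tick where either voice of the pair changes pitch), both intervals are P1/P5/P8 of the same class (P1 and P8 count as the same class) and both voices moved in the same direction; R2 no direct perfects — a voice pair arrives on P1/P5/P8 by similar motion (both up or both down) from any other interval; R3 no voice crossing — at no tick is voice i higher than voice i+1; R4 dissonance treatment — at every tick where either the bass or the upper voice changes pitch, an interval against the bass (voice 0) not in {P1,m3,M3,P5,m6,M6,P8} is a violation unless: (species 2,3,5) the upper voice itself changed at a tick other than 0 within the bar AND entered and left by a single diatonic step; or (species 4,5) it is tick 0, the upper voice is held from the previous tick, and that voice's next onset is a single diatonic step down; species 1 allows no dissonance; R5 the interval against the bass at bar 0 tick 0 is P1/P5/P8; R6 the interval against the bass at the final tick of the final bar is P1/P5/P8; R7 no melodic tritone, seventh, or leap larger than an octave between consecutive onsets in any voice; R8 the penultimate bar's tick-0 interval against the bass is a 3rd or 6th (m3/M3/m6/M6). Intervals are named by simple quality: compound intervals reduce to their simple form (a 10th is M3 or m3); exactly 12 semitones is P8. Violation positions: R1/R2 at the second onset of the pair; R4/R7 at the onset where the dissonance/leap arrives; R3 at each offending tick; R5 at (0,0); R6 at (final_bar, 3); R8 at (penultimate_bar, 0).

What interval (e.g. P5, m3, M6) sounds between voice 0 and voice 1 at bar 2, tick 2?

voice 0=G3 voice 1=B3 -> M3

M3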